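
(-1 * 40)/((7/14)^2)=-160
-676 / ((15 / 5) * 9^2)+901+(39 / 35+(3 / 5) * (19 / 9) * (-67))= 814.47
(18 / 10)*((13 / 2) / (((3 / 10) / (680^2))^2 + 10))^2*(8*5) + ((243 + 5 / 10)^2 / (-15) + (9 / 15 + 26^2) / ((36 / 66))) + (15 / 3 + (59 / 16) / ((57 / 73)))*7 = -3224328452424960512073308317258627 / 1233529214686136129191839055440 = -2613.91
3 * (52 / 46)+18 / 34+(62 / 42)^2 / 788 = 533105515 / 135875628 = 3.92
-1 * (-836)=836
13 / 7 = 1.86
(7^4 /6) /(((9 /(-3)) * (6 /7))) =-16807 /108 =-155.62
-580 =-580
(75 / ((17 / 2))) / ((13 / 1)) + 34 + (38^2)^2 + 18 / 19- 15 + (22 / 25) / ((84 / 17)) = 9193352091863 / 4408950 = 2085156.80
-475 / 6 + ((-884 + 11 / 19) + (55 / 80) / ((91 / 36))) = -19966127 / 20748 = -962.32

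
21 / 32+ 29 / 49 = 1957 / 1568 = 1.25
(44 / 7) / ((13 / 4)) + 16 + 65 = 7547 / 91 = 82.93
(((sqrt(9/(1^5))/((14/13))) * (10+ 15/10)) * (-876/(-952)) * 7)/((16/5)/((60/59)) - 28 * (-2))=14733225/4223072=3.49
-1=-1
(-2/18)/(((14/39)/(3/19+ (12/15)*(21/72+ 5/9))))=-18577/71820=-0.26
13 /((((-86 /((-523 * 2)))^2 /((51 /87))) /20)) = 1208998180 /53621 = 22547.10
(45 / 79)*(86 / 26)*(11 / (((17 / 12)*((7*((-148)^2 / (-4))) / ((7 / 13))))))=-63855 / 310717823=-0.00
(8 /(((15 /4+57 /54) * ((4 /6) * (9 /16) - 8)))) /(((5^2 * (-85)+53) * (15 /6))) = 576 /13666135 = 0.00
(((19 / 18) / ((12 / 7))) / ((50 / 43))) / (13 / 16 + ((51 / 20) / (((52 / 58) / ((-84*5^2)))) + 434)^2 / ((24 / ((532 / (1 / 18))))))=966511 / 22342305818236275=0.00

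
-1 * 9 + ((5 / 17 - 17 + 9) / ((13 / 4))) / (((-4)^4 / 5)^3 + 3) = -33370693999 / 3707847611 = -9.00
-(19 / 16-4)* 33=1485 / 16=92.81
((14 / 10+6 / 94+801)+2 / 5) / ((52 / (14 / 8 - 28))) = -3962133 / 9776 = -405.29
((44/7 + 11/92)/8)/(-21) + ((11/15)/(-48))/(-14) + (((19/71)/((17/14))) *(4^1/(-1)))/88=-126730481/2693372220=-0.05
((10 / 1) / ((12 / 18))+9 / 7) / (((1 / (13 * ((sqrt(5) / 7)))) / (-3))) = -4446 * sqrt(5) / 49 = -202.89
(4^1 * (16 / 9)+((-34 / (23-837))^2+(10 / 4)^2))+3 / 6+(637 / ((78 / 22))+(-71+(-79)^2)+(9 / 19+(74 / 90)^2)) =162257193853081 / 25493381100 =6364.68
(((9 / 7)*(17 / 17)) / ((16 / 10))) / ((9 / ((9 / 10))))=9 / 112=0.08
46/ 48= 23/ 24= 0.96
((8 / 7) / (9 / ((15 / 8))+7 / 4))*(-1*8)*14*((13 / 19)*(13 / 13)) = -33280 / 2489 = -13.37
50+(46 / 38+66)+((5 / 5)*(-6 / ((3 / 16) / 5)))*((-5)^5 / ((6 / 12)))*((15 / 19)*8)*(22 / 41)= 2640091307 / 779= 3389077.42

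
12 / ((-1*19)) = -0.63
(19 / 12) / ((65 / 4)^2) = 76 / 12675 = 0.01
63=63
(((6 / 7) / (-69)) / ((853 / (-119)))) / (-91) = -34 / 1785329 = -0.00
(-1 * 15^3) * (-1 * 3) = 10125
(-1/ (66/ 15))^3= -125/ 10648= -0.01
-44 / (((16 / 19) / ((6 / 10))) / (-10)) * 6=1881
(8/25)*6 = 48/25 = 1.92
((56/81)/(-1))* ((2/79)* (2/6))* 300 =-11200/6399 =-1.75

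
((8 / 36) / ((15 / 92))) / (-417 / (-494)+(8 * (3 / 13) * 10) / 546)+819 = 4371940391 / 5328045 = 820.55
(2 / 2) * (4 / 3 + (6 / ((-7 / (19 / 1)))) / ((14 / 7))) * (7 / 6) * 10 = -715 / 9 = -79.44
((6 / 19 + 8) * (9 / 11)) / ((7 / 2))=2844 / 1463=1.94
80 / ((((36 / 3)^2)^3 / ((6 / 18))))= 5 / 559872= 0.00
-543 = -543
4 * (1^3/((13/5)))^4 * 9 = 22500/28561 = 0.79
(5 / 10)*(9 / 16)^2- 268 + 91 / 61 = -8318643 / 31232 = -266.35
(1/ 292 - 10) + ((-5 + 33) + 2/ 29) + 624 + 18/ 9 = 5454005/ 8468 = 644.07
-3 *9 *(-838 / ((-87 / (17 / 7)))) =-128214 / 203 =-631.60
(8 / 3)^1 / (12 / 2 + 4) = 4 / 15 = 0.27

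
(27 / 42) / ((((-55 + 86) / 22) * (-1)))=-99 / 217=-0.46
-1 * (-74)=74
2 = 2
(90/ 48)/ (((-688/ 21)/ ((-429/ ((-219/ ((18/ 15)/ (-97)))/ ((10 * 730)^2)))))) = 1233106875/ 16684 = 73909.55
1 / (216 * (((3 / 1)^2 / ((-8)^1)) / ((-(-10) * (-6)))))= 20 / 81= 0.25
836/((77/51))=3876/7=553.71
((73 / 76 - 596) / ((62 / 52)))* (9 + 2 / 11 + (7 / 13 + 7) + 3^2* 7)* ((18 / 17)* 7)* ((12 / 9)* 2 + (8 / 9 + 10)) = -23172265200 / 5797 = -3997285.70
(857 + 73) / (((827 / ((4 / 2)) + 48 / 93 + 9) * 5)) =11532 / 26227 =0.44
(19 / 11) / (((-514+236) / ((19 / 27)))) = -0.00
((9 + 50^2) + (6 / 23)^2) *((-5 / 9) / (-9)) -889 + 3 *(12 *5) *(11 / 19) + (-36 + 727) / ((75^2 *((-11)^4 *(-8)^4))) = -19221294150552532831 / 30514411445760000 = -629.91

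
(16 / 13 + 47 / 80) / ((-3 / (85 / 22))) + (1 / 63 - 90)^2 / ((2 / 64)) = 4705924801871 / 18162144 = 259106.24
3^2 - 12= -3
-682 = -682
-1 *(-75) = 75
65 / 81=0.80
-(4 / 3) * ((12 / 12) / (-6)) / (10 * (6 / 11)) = 11 / 270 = 0.04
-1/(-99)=1/99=0.01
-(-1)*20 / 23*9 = 180 / 23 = 7.83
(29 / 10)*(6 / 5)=87 / 25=3.48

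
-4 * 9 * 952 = -34272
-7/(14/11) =-11/2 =-5.50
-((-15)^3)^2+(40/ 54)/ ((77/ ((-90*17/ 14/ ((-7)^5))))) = -309562092982675/ 27176919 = -11390625.00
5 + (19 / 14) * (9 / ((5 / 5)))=241 / 14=17.21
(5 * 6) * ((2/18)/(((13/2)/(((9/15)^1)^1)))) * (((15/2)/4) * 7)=105/26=4.04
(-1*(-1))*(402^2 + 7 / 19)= 3070483 / 19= 161604.37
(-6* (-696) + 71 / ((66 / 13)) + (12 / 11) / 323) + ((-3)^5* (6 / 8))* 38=-29157820 / 10659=-2735.51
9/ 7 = 1.29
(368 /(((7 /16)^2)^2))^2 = 581641651093504 /5764801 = 100895356.33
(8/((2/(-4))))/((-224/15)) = 1.07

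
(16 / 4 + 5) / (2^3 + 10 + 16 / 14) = 63 / 134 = 0.47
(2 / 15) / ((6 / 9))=1 / 5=0.20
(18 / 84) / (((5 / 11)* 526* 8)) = 33 / 294560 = 0.00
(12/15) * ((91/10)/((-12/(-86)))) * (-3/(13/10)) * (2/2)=-602/5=-120.40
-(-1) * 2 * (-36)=-72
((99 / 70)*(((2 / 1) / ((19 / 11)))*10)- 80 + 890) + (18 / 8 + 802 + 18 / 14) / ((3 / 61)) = 27460141 / 1596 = 17205.60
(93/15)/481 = 31/2405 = 0.01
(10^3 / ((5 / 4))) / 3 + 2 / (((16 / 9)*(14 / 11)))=89897 / 336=267.55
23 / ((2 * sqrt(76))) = 23 * sqrt(19) / 76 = 1.32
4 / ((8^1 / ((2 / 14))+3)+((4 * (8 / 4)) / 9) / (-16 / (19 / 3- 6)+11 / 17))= 28980 / 427319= 0.07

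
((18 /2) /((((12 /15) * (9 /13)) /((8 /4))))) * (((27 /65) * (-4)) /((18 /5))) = -15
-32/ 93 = -0.34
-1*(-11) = 11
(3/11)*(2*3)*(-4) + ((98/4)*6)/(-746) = -55329/8206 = -6.74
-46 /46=-1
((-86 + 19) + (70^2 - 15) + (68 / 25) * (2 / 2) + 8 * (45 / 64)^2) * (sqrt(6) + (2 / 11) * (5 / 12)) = 61755841 / 168960 + 61755841 * sqrt(6) / 12800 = 12183.50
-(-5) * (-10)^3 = -5000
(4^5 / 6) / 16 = 32 / 3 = 10.67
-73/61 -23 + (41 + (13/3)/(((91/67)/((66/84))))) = 346307/17934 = 19.31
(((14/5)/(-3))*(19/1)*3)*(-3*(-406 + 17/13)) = -4198278/65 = -64588.89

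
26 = 26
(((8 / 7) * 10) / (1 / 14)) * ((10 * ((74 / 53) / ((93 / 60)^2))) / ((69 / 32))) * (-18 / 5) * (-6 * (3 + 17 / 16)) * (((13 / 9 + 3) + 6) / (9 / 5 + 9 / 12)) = 9259827200000 / 59744409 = 154990.69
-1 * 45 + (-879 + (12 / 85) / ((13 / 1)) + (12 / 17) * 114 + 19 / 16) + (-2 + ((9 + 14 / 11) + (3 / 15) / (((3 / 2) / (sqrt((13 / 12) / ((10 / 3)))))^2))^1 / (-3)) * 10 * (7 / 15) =-68343013051 / 78764400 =-867.69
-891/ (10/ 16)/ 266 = -3564/ 665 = -5.36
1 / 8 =0.12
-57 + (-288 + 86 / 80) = -13757 / 40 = -343.92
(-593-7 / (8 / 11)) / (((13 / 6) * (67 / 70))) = -290.59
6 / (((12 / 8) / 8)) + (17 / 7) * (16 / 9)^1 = 2288 / 63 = 36.32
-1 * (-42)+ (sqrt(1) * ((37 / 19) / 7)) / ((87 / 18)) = 162216 / 3857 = 42.06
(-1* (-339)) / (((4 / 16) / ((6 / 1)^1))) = 8136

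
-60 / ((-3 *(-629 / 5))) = -100 / 629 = -0.16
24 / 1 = 24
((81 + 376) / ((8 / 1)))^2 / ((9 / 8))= 208849 / 72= 2900.68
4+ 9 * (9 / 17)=149 / 17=8.76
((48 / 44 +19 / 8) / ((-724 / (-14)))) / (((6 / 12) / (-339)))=-723765 / 15928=-45.44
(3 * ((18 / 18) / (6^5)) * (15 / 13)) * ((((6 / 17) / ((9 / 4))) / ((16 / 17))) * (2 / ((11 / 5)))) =25 / 370656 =0.00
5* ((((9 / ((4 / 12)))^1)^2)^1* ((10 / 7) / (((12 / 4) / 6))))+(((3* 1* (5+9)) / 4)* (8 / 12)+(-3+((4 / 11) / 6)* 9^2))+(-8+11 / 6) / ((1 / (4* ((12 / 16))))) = 1602323 / 154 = 10404.69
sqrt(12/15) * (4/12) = 2 * sqrt(5)/15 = 0.30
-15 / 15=-1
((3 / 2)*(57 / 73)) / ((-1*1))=-171 / 146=-1.17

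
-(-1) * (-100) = -100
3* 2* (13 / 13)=6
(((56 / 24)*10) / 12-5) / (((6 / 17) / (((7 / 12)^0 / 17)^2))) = -55 / 1836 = -0.03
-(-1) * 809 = 809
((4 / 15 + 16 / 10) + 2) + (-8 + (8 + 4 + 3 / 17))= 2051 / 255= 8.04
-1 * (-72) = 72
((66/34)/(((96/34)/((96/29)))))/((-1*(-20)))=33/290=0.11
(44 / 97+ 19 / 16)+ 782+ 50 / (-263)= 319785893 / 408176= 783.45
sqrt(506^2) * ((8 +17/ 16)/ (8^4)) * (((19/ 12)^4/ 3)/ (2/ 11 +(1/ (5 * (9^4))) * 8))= 7099526439225/ 551114768384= 12.88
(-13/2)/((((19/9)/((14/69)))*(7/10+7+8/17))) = -15470/202331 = -0.08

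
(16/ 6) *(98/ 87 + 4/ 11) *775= 8841200/ 2871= 3079.48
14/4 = 7/2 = 3.50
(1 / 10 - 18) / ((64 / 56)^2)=-8771 / 640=-13.70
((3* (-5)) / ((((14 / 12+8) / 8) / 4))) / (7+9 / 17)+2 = -109 / 22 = -4.95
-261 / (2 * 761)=-261 / 1522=-0.17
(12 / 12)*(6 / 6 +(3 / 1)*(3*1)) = 10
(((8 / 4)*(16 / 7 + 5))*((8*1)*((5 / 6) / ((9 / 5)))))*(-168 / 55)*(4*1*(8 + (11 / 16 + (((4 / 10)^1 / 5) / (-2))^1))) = -313616 / 55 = -5702.11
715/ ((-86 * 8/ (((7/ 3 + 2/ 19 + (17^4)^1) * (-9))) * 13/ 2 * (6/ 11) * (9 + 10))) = 720076445/ 62092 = 11596.93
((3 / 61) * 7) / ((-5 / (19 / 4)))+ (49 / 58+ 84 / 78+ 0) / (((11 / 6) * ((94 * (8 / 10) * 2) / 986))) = 6.54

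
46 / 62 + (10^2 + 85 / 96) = 302443 / 2976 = 101.63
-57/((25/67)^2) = -255873/625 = -409.40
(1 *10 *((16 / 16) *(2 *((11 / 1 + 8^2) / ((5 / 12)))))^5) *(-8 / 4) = -120932352000000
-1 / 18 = -0.06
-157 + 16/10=-777/5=-155.40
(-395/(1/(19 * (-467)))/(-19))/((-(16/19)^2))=260124.47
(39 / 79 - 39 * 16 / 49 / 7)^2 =1290174561 / 734247409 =1.76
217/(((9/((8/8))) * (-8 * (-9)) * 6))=217/3888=0.06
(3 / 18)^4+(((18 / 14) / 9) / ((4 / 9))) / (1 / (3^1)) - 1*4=-27533 / 9072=-3.03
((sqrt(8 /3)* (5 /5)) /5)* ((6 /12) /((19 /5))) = sqrt(6) /57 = 0.04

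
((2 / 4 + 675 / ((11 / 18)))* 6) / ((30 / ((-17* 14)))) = -2893009 / 55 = -52600.16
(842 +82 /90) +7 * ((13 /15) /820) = 31103693 /36900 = 842.92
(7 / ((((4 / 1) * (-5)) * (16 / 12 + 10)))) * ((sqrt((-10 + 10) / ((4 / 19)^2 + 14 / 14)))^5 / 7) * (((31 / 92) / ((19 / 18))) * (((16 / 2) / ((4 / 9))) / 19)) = 0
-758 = -758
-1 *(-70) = 70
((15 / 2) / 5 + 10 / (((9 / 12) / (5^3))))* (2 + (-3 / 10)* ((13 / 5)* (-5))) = 590531 / 60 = 9842.18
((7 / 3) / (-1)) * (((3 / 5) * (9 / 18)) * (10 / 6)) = -7 / 6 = -1.17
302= 302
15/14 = 1.07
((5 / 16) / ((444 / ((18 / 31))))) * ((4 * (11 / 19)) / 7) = 0.00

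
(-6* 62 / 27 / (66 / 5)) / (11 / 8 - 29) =2480 / 65637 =0.04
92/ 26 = 46/ 13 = 3.54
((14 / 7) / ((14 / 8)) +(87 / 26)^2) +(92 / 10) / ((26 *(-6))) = 12.28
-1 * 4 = -4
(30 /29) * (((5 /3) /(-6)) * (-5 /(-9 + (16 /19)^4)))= -16290125 /96339711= -0.17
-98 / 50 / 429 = -49 / 10725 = -0.00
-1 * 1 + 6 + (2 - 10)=-3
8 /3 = 2.67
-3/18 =-1/6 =-0.17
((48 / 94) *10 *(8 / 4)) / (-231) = -160 / 3619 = -0.04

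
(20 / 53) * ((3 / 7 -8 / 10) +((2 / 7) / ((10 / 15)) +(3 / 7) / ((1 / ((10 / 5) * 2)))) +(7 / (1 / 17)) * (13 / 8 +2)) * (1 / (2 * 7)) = 121281 / 10388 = 11.68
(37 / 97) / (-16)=-37 / 1552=-0.02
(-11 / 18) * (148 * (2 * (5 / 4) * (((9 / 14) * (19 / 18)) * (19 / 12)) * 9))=-734635 / 336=-2186.41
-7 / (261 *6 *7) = -1 / 1566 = -0.00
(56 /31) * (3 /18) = 28 /93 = 0.30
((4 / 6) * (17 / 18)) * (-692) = -11764 / 27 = -435.70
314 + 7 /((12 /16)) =970 /3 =323.33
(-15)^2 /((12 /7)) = 525 /4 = 131.25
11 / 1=11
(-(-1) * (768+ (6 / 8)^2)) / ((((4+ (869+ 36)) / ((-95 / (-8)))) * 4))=389405 / 155136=2.51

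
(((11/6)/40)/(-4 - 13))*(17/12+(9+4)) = -1903/48960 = -0.04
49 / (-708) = -49 / 708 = -0.07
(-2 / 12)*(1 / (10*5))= -1 / 300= -0.00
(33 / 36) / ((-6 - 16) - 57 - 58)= -11 / 1644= -0.01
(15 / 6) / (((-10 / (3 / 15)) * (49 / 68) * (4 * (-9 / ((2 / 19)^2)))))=0.00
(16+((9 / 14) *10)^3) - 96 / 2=80149 / 343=233.67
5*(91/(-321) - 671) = -1077410/321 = -3356.42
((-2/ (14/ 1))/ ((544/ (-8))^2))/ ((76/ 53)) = -0.00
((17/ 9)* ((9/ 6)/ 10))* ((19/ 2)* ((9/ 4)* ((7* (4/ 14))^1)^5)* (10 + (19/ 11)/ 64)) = 6840171/ 3520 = 1943.23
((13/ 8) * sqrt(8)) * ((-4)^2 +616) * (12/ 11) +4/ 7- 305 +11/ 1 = -2054/ 7 +24648 * sqrt(2)/ 11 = 2875.44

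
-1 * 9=-9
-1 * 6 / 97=-6 / 97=-0.06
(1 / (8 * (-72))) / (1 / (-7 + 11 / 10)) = 59 / 5760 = 0.01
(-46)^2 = 2116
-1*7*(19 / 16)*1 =-133 / 16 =-8.31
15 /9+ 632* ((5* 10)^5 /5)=118500000005 /3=39500000001.67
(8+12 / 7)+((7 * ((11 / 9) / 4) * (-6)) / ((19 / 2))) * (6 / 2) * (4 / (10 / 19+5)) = 712 / 105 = 6.78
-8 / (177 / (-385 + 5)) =3040 / 177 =17.18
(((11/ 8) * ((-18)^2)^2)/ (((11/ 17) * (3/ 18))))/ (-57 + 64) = 1338444/ 7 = 191206.29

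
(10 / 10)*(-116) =-116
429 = 429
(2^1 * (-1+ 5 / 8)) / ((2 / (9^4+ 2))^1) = -2461.12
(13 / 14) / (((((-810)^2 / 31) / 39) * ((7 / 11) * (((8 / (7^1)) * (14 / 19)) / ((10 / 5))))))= 1094951 / 171460800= 0.01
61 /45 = 1.36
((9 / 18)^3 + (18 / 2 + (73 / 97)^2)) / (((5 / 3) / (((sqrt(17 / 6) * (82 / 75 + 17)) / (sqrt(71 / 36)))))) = 989916573 * sqrt(7242) / 668039000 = 126.10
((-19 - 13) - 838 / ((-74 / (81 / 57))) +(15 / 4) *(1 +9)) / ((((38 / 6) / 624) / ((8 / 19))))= 227328192 / 253783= 895.76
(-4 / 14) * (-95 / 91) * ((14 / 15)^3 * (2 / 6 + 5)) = 34048 / 26325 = 1.29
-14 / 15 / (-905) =14 / 13575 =0.00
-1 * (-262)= 262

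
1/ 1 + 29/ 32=61/ 32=1.91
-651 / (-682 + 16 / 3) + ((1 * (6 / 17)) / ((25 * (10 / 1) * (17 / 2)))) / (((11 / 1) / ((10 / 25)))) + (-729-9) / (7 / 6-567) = 2.27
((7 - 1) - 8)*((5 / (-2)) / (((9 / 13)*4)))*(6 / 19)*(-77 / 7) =-715 / 114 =-6.27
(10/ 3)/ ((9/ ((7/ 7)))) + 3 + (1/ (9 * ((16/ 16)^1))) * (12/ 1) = 127/ 27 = 4.70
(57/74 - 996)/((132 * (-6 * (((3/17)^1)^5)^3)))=23423207830504822634119/93440082384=250676232649.77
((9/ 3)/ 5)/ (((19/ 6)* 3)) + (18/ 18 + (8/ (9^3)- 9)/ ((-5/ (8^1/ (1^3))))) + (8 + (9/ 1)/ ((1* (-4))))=1174321/ 55404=21.20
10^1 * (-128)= -1280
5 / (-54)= -5 / 54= -0.09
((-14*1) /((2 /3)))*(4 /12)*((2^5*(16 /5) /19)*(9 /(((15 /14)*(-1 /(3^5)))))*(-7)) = -539048.69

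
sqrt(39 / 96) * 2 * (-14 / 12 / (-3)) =7 * sqrt(26) / 72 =0.50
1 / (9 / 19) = 19 / 9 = 2.11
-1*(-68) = 68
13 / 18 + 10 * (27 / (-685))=809 / 2466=0.33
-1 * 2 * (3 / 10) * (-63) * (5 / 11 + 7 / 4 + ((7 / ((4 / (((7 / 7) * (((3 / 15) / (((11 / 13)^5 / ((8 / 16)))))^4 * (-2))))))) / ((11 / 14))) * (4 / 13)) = 1923728672969368037248807107 / 23125781075806750316284375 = 83.19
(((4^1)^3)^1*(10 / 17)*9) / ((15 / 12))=4608 / 17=271.06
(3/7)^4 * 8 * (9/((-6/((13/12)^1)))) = -1053/2401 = -0.44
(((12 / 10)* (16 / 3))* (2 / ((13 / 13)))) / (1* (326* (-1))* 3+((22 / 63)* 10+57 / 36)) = -16128 / 1225885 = -0.01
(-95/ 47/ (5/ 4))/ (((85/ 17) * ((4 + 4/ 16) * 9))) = -304/ 35955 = -0.01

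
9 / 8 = 1.12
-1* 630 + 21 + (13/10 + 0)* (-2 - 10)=-624.60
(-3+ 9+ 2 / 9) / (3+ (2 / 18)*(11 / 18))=2.03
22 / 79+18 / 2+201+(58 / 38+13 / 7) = 2244946 / 10507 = 213.66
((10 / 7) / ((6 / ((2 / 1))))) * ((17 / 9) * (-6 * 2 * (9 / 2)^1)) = -340 / 7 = -48.57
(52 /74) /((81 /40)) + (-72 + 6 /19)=-4062154 /56943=-71.34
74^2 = 5476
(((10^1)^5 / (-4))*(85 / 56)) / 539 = -265625 / 3773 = -70.40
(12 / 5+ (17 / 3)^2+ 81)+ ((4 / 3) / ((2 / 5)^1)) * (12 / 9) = 5398 / 45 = 119.96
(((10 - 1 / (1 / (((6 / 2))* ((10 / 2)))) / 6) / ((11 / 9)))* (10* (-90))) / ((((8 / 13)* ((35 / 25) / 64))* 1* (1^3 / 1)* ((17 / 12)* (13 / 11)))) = -29160000 / 119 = -245042.02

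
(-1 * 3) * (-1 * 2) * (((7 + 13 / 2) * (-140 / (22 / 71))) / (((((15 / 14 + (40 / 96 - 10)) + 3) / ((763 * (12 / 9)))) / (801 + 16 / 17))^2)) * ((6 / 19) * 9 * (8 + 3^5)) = -7405883561264414572306437120 / 12948101969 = -571966731417112967.31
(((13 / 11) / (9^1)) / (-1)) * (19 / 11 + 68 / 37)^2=-27370213 / 16399251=-1.67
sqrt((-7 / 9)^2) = 7 / 9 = 0.78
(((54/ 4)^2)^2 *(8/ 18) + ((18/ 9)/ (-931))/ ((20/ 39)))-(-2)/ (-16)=14762.12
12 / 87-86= -2490 / 29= -85.86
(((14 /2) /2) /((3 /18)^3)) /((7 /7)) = 756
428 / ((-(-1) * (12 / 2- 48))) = -214 / 21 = -10.19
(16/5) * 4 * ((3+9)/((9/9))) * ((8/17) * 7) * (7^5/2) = 361417728/85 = 4251973.27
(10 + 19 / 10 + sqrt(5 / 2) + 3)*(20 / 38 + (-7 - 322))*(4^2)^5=-487540129792 / 95 - 3272081408*sqrt(10) / 19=-5676592415.64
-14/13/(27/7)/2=-49/351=-0.14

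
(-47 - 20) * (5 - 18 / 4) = -67 / 2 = -33.50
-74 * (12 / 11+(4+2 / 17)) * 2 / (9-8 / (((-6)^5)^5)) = -512285360011303289094144 / 5981021844296460927163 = -85.65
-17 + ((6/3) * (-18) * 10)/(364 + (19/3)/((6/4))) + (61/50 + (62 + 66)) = 9216427/82850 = 111.24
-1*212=-212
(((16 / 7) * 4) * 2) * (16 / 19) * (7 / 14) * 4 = 4096 / 133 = 30.80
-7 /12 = -0.58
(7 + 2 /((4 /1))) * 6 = 45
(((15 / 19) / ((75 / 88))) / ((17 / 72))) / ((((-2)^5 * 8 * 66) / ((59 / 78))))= -59 / 335920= -0.00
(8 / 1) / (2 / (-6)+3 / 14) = -336 / 5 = -67.20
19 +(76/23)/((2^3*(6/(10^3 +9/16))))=388075/4416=87.88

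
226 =226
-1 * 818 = -818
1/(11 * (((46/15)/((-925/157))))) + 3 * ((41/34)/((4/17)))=4830183/317768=15.20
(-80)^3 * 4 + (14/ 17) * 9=-34815874/ 17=-2047992.59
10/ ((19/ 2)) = 20/ 19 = 1.05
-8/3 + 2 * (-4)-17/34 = -67/6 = -11.17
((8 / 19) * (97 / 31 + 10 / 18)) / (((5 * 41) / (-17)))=-139808 / 1086705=-0.13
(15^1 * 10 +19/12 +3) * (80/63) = 5300/27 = 196.30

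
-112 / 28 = -4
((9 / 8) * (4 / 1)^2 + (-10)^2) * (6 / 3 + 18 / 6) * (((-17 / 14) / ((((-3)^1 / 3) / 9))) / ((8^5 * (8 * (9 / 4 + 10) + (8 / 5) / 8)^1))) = 225675 / 112623616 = 0.00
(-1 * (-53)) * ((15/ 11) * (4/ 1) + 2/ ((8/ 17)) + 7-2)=34291/ 44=779.34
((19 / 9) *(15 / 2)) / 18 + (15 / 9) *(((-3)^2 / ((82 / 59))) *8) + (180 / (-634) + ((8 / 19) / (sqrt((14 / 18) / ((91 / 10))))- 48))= 12 *sqrt(130) / 95 + 54655187 / 1403676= 40.38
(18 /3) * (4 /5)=24 /5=4.80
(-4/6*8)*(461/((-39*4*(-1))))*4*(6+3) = -7376/13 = -567.38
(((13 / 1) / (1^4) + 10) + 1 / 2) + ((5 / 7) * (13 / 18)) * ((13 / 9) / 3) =40396 / 1701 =23.75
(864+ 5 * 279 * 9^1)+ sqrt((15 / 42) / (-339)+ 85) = sqrt(1914560130) / 4746+ 13419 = 13428.22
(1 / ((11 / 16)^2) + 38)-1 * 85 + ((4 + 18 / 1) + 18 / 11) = -2571 / 121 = -21.25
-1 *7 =-7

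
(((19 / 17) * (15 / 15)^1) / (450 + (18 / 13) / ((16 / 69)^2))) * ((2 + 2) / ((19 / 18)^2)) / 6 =39936 / 28411403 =0.00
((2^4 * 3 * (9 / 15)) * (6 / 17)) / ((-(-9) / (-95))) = -1824 / 17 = -107.29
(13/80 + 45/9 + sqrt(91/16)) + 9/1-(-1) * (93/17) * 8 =sqrt(91)/4 + 78781/1360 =60.31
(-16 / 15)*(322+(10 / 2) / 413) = -343.48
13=13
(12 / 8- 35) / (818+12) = -67 / 1660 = -0.04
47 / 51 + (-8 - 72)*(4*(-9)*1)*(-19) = -54719.08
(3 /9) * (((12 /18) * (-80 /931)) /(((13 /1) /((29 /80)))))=-58 /108927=-0.00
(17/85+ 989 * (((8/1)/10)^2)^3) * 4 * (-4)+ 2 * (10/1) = -4131.37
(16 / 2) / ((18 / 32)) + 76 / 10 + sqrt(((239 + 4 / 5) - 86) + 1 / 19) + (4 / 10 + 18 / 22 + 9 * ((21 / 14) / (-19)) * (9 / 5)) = 6 * sqrt(38570) / 95 + 409333 / 18810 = 34.17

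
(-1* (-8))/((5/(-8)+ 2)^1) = 5.82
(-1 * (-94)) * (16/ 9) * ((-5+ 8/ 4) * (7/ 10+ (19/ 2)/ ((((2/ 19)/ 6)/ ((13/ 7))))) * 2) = -1009026.44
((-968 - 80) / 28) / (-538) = 131 / 1883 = 0.07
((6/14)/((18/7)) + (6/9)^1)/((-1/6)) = -5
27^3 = 19683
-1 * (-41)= 41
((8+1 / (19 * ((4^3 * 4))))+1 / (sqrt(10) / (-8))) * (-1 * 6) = -116739 / 2432+24 * sqrt(10) / 5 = -32.82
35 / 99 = 0.35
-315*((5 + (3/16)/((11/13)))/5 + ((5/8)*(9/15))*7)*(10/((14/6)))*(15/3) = -2179575/88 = -24767.90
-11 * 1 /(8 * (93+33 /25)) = -275 /18864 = -0.01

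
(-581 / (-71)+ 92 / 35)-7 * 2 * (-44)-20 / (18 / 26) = 13372543 / 22365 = 597.92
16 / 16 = 1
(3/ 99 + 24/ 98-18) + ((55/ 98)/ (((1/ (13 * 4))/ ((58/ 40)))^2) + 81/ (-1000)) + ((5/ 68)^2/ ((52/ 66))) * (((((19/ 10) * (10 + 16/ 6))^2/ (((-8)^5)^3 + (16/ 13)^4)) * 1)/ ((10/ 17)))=3172.85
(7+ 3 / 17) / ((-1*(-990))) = 61 / 8415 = 0.01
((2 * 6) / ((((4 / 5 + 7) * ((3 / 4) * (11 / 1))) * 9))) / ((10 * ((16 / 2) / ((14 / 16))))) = 7 / 30888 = 0.00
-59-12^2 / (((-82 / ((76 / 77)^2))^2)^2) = -206021839734777017099003 / 3491895418940066610241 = -59.00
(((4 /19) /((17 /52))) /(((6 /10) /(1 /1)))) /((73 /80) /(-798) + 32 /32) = 1164800 /1084039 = 1.07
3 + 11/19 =68/19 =3.58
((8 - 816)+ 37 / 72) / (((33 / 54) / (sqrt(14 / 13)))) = -58139* sqrt(182) / 572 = -1371.22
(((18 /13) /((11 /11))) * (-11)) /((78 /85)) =-2805 /169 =-16.60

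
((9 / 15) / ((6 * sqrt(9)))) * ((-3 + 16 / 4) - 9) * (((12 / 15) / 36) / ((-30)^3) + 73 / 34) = -44347483 / 77456250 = -0.57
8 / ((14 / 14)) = 8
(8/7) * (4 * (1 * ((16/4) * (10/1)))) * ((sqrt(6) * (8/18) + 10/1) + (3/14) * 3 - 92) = -728960/49 + 5120 * sqrt(6)/63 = -14677.67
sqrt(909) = 3*sqrt(101) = 30.15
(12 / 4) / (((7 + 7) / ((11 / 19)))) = 33 / 266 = 0.12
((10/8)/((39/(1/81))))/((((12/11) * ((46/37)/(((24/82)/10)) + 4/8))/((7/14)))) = 2035/482240304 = 0.00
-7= -7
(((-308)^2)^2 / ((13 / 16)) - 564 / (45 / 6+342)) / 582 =16774468714100 / 881439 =19030776.62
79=79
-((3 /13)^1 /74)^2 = -9 /925444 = -0.00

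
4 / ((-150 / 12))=-0.32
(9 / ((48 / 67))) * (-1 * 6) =-603 / 8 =-75.38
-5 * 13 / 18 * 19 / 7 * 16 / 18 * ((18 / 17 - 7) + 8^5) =-393051100 / 1377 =-285440.16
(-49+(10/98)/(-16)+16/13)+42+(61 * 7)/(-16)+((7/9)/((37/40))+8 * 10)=10261933/212121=48.38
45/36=1.25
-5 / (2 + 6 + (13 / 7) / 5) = -175 / 293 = -0.60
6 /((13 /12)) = 72 /13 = 5.54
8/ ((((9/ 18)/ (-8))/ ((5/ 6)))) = -106.67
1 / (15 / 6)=2 / 5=0.40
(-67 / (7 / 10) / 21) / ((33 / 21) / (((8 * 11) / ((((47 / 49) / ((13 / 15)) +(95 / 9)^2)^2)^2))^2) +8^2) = -8814827282690782300599804471095761569585 / 10088445089442986794920855494527779508158775666597154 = -0.00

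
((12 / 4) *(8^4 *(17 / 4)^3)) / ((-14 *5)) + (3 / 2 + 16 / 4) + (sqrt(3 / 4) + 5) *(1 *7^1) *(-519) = -2214461 / 70 - 3633 *sqrt(3) / 2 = -34781.43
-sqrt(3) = -1.73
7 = 7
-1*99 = -99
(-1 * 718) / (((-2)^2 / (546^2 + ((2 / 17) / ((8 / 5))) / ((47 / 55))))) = -342047664949 / 6392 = -53511837.45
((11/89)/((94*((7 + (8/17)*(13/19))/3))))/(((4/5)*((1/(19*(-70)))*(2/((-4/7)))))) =92055/359738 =0.26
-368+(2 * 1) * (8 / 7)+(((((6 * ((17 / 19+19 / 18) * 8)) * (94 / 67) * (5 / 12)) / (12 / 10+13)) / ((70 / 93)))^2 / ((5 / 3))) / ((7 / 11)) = -2866415625677060 / 8405990202981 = -341.00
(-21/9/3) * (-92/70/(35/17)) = 782/1575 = 0.50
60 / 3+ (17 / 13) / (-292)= 75903 / 3796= 20.00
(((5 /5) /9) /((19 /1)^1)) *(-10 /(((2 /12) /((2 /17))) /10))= -400 /969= -0.41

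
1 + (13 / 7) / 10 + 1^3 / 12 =533 / 420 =1.27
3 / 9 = 1 / 3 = 0.33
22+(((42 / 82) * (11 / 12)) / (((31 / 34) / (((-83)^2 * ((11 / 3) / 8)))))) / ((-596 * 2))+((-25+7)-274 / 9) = -6066825989 / 218164608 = -27.81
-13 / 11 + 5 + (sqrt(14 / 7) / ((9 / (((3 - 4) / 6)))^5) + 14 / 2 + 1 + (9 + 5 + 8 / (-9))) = 2468 / 99 - sqrt(2) / 459165024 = 24.93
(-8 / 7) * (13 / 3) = -104 / 21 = -4.95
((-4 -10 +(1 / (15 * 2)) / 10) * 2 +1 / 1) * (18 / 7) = -69.41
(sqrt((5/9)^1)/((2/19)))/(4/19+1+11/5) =1805 *sqrt(5)/1944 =2.08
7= 7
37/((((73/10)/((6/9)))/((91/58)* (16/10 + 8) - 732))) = -2422.53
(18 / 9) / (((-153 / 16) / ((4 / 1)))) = -128 / 153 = -0.84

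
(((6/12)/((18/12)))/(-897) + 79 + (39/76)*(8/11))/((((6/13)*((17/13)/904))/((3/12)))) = 65577320510/2206413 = 29721.24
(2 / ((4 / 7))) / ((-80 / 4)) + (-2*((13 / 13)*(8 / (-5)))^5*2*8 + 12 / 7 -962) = -109360369 / 175000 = -624.92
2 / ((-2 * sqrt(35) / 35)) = -sqrt(35) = -5.92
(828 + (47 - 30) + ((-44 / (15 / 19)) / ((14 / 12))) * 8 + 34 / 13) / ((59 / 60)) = 2541324 / 5369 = 473.33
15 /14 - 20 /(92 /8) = -215 /322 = -0.67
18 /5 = 3.60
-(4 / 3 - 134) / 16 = 199 / 24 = 8.29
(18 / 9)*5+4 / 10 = 52 / 5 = 10.40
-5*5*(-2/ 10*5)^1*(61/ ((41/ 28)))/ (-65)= -8540/ 533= -16.02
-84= -84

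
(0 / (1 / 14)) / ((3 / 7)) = 0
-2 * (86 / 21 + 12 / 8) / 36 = -235 / 756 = -0.31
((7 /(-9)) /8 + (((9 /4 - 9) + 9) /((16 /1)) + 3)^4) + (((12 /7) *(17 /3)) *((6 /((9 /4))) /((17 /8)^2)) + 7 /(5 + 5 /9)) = 46802559181559 /449209958400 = 104.19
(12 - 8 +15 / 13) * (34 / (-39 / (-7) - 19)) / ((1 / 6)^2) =-287028 / 611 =-469.77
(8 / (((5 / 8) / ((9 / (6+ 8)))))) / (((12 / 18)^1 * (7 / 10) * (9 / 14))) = 192 / 7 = 27.43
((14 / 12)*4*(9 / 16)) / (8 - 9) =-21 / 8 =-2.62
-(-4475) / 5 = 895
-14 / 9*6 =-28 / 3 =-9.33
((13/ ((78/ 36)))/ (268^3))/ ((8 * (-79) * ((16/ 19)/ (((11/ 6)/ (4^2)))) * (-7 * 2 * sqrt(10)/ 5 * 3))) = 209 * sqrt(10)/ 261601790263296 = 0.00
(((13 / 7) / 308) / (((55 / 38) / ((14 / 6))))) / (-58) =-247 / 1473780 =-0.00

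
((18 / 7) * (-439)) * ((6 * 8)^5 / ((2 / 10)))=-10067304775680 / 7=-1438186396525.71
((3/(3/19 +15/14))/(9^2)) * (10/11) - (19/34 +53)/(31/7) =-1235172253/102363426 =-12.07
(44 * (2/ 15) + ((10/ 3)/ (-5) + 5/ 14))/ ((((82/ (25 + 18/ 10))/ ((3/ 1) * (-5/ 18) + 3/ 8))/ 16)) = -13.32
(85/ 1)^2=7225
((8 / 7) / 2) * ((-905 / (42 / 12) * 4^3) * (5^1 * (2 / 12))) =-7880.27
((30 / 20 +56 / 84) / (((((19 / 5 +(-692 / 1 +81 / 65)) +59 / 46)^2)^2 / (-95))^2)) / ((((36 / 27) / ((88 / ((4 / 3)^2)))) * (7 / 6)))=77076028722024652642956562500000 / 6051845067549065369396524255605605295026249889487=0.00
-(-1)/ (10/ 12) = 6/ 5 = 1.20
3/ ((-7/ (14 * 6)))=-36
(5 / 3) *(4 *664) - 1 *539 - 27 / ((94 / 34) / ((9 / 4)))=2180251 / 564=3865.69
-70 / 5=-14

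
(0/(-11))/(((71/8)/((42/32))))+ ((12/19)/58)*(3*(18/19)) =324/10469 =0.03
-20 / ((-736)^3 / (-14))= -35 / 49836032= -0.00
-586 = -586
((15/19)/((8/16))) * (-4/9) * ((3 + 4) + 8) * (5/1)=-1000/19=-52.63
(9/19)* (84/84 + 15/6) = 63/38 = 1.66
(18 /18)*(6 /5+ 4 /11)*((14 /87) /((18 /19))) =11438 /43065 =0.27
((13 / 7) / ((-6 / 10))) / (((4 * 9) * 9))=-65 / 6804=-0.01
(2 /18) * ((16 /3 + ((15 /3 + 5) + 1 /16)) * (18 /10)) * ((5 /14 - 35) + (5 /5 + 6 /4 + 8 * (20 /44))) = -324421 /3696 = -87.78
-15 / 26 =-0.58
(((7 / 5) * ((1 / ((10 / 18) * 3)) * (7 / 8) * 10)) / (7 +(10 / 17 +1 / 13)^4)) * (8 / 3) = 16698102967 / 6130375660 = 2.72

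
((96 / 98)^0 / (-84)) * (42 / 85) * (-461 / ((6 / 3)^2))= 461 / 680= 0.68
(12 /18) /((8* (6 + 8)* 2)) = 1 /336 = 0.00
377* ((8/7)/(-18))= -1508/63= -23.94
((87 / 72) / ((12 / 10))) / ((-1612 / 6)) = -145 / 38688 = -0.00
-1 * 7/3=-7/3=-2.33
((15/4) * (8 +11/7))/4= 1005/112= 8.97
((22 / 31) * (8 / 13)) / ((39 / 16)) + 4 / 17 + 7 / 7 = 377929 / 267189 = 1.41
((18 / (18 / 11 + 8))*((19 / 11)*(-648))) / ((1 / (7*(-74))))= 57398544 / 53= 1082991.40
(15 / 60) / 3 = 1 / 12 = 0.08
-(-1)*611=611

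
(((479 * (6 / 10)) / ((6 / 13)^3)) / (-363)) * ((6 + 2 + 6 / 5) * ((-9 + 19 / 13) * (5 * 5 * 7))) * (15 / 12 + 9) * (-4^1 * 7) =-183284639993 / 6534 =-28050909.09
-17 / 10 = -1.70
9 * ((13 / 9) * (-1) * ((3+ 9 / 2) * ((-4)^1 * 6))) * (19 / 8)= 11115 / 2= 5557.50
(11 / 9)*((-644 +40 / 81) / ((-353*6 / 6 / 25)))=14334100 / 257337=55.70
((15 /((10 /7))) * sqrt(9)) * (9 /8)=567 /16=35.44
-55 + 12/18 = -163/3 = -54.33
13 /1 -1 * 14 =-1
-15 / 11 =-1.36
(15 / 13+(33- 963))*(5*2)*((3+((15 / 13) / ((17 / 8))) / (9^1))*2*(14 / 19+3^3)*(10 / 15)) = -10126739000 / 9633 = -1051254.96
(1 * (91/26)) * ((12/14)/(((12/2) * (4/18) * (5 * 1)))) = 9/20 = 0.45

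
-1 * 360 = -360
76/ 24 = 19/ 6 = 3.17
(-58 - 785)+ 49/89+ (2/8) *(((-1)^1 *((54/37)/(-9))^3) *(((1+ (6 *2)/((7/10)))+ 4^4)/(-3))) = -26588098676/31556819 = -842.55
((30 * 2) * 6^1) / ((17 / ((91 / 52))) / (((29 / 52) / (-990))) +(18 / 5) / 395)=-8018500 / 384097797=-0.02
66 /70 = 33 /35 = 0.94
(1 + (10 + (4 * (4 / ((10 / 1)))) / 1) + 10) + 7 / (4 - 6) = 191 / 10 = 19.10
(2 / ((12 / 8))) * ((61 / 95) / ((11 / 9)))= 0.70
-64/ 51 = -1.25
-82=-82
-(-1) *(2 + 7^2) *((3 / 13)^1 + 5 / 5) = 62.77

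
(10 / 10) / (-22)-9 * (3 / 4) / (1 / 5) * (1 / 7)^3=-0.14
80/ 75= 16/ 15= 1.07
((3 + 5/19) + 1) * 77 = 6237/19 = 328.26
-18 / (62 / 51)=-459 / 31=-14.81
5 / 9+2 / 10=34 / 45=0.76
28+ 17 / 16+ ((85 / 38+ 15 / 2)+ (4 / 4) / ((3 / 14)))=39641 / 912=43.47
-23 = -23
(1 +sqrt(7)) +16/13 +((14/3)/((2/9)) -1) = sqrt(7) +289/13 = 24.88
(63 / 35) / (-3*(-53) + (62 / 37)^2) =12321 / 1107575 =0.01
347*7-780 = 1649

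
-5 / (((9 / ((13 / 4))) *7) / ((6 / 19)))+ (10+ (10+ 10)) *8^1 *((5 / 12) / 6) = 13235 / 798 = 16.59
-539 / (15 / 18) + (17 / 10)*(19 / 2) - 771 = -28033 / 20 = -1401.65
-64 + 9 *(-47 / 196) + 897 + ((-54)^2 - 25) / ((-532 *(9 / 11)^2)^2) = 1542849536111 / 1856920464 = 830.86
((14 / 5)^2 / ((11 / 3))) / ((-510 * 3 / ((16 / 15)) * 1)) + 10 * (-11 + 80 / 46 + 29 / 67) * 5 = -715487791288 / 1620939375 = -441.40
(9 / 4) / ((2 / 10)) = 45 / 4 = 11.25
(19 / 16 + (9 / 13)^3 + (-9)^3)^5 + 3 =-10935975531720996963354687209096625905 / 53672298953143229612032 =-203754557658658.85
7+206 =213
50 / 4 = 25 / 2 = 12.50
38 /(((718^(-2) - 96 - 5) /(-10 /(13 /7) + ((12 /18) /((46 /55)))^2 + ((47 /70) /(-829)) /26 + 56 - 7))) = -81933852435199186 /4921310441489715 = -16.65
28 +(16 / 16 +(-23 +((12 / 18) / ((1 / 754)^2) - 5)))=1137035 / 3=379011.67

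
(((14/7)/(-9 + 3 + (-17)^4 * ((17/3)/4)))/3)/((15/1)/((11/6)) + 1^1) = 88/143398285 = 0.00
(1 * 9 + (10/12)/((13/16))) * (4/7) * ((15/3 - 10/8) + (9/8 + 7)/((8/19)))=576725/4368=132.03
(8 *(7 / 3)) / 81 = 56 / 243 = 0.23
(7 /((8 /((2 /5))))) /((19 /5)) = 7 /76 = 0.09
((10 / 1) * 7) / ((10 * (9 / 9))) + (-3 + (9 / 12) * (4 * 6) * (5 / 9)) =14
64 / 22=32 / 11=2.91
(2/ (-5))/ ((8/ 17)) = -17/ 20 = -0.85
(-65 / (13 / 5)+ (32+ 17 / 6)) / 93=59 / 558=0.11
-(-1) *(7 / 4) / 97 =7 / 388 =0.02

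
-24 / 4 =-6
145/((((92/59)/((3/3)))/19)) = 162545/92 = 1766.79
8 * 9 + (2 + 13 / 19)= 1419 / 19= 74.68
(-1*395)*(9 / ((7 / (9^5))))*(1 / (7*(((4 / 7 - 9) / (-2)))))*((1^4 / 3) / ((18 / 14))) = -15549570 / 59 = -263552.03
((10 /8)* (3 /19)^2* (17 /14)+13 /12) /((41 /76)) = 2.08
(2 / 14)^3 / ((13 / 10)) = 10 / 4459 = 0.00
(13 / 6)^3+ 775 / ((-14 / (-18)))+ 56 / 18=1526683 / 1512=1009.71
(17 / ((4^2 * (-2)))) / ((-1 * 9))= 17 / 288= 0.06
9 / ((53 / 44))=396 / 53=7.47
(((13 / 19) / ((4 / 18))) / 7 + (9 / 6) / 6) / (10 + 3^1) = 367 / 6916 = 0.05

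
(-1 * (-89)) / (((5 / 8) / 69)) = 49128 / 5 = 9825.60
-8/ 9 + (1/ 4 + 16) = 553/ 36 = 15.36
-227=-227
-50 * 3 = -150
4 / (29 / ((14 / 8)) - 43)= -28 / 185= -0.15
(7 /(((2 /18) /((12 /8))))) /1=189 /2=94.50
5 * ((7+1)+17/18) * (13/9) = 10465/162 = 64.60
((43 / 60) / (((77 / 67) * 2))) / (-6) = -2881 / 55440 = -0.05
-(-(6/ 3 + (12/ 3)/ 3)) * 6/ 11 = 20/ 11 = 1.82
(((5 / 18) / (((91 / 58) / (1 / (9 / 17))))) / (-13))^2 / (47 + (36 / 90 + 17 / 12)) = 4190500 / 309128926743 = 0.00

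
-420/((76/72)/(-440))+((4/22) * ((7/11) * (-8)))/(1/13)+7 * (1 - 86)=401098831/2299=174466.65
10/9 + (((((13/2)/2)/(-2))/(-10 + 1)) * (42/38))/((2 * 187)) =568753/511632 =1.11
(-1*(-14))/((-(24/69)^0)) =-14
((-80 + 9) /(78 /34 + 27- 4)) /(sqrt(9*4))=-1207 /2580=-0.47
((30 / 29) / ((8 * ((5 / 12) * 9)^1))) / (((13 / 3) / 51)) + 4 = 1661 / 377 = 4.41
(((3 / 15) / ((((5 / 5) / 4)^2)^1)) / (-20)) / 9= -4 / 225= -0.02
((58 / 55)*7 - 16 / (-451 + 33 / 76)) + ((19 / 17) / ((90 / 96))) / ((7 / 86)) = 1348623998 / 61123755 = 22.06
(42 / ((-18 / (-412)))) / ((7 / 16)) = 2197.33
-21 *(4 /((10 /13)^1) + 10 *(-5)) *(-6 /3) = -9408 /5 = -1881.60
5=5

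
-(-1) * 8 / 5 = 8 / 5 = 1.60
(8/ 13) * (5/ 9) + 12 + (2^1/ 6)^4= 13009/ 1053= 12.35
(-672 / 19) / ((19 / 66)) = -44352 / 361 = -122.86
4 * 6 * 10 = 240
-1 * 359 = -359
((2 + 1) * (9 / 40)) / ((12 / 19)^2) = 1083 / 640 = 1.69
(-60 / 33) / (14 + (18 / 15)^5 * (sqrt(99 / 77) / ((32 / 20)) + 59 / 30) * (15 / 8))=-11522000000 / 143877246103 + 6834375000 * sqrt(7) / 1582649707133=-0.07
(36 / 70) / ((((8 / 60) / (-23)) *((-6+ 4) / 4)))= 1242 / 7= 177.43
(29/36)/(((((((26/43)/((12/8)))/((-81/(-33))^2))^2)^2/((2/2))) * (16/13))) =252013869636953392341/7715986826149888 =32661.26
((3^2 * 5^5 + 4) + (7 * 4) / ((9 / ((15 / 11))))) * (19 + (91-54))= 51990232 / 33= 1575461.58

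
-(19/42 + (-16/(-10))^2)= -3163/1050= -3.01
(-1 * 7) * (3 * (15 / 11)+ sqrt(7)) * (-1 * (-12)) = -3780 / 11 - 84 * sqrt(7) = -565.88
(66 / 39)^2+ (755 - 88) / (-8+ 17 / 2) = 225930 / 169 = 1336.86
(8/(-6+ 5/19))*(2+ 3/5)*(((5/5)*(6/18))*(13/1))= -25688/1635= -15.71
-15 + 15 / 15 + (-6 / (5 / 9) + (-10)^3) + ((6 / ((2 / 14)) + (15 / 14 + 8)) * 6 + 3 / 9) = -75394 / 105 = -718.04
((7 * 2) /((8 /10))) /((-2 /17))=-595 /4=-148.75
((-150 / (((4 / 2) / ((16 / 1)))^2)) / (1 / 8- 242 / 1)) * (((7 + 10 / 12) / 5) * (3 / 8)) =3008 / 129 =23.32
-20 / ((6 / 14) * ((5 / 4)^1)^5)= -28672 / 1875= -15.29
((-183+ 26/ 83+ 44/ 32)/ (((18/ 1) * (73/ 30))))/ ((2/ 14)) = -4213685/ 145416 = -28.98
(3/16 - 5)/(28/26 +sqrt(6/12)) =-7007/892 +13013*sqrt(2)/3568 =-2.70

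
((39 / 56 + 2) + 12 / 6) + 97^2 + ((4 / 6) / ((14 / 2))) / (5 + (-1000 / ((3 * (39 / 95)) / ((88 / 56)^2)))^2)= 69657311357100993523 / 7399570602840920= 9413.70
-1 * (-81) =81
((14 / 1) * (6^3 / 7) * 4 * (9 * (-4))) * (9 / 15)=-37324.80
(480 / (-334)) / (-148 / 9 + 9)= 2160 / 11189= 0.19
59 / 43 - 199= -8498 / 43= -197.63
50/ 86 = 25/ 43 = 0.58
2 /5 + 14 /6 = 41 /15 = 2.73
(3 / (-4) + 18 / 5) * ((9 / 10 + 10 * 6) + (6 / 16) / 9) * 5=138947 / 160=868.42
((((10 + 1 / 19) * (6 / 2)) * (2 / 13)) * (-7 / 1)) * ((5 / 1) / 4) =-20055 / 494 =-40.60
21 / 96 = 7 / 32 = 0.22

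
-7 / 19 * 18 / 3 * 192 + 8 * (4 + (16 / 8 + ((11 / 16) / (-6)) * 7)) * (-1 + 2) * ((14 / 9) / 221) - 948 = -311124617 / 226746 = -1372.13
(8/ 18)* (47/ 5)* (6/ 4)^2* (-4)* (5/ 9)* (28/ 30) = -19.50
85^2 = 7225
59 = 59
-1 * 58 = -58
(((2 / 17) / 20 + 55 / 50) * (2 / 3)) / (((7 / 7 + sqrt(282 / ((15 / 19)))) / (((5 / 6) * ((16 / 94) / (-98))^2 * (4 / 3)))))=-640 / 92250052713 + 128 * sqrt(8930) / 92250052713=0.00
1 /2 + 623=1247 /2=623.50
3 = 3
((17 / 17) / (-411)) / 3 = -0.00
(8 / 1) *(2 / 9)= 16 / 9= 1.78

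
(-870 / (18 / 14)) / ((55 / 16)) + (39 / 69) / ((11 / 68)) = -193.35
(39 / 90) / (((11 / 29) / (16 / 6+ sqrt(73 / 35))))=4.70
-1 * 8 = -8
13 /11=1.18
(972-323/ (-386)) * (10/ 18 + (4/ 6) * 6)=4431.81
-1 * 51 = -51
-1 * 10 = -10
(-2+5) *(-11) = -33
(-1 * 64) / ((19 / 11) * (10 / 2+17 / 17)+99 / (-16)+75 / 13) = -146432 / 22755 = -6.44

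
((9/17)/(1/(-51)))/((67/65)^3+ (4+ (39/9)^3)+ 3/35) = -1401411375/4492367507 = -0.31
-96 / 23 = -4.17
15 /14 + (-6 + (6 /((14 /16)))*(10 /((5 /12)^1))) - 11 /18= 10019 /63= 159.03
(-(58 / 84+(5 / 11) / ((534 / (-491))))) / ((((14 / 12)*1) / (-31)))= 347386 / 47971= 7.24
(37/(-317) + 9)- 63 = -17155/317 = -54.12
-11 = -11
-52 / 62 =-26 / 31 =-0.84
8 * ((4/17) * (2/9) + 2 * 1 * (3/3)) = 2512/153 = 16.42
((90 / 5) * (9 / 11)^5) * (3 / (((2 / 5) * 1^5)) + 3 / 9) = 51.70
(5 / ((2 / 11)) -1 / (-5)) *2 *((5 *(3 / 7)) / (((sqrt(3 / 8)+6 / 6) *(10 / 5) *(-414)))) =-554 / 2415+277 *sqrt(6) / 4830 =-0.09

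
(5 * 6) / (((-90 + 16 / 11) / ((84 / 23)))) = -13860 / 11201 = -1.24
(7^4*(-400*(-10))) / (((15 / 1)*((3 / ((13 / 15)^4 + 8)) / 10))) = 66622717504 / 3645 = 18277837.45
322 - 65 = 257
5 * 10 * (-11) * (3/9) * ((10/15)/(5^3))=-44/45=-0.98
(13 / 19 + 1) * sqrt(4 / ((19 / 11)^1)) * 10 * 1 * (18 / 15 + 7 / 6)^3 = 5726576 * sqrt(209) / 243675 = 339.75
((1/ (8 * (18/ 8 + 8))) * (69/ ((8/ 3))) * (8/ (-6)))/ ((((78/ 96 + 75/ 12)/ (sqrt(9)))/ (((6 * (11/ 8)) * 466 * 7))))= -22282722/ 4633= -4809.57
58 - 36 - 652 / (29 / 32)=-20226 / 29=-697.45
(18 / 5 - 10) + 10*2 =68 / 5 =13.60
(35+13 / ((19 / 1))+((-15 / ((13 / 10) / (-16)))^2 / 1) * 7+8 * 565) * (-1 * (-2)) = 1561416604 / 3211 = 486271.13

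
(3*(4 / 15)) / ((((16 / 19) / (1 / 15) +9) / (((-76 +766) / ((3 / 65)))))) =227240 / 411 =552.90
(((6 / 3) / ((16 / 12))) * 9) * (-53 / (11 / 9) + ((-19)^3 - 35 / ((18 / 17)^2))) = -93603.37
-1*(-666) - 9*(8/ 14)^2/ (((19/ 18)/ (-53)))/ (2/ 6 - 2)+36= 2855682/ 4655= 613.47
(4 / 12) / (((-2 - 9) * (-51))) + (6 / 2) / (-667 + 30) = -0.00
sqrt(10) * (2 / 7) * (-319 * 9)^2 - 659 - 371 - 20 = 7446241.28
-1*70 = -70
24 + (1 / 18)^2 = 7777 / 324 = 24.00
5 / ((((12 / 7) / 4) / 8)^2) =15680 / 9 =1742.22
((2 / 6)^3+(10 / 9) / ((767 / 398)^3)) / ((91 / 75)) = 58564035575 / 369547265997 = 0.16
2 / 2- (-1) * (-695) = -694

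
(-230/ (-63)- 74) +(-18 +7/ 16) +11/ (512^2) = -1451867467/ 16515072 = -87.91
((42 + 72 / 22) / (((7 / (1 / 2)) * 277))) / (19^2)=249 / 7699769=0.00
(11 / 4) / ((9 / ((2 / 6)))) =0.10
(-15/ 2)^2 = 225/ 4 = 56.25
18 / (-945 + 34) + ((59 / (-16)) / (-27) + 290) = 114176053 / 393552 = 290.12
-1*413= -413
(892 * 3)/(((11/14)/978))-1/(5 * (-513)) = 93981066491/28215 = 3330890.18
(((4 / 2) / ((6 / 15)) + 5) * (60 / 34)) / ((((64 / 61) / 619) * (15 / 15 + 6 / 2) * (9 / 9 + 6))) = 2831925 / 7616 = 371.84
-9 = -9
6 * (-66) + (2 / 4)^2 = -1583 / 4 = -395.75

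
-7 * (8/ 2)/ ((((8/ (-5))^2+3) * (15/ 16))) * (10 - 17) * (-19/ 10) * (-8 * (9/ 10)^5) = 146598984/ 434375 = 337.49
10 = 10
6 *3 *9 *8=1296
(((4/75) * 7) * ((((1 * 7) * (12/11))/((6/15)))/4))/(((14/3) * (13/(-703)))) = -14763/715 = -20.65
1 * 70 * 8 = 560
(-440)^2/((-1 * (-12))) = 48400/3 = 16133.33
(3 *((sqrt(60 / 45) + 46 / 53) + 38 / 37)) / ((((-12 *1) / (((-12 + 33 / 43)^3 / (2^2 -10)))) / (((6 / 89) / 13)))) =-104678407323 / 180391603639 -37559529 *sqrt(3) / 183979198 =-0.93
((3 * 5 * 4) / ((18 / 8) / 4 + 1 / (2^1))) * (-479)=-459840 / 17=-27049.41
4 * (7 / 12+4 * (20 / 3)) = 109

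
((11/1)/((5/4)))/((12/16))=176/15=11.73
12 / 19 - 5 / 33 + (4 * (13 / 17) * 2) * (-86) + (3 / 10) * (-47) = -57530629 / 106590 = -539.74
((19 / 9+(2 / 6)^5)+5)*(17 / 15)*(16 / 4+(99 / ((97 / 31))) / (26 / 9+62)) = 7472082709 / 206481960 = 36.19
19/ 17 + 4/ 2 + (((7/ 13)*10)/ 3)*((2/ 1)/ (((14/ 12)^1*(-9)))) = 2.78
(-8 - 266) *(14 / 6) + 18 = -1864 / 3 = -621.33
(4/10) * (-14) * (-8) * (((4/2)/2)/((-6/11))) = -1232/15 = -82.13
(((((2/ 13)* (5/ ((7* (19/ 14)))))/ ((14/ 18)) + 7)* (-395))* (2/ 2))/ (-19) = 147.69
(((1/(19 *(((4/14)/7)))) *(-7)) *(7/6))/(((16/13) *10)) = -31213/36480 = -0.86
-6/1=-6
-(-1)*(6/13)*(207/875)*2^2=0.44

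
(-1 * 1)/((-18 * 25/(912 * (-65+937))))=1767.25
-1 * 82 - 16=-98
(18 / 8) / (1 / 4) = 9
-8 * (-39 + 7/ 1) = 256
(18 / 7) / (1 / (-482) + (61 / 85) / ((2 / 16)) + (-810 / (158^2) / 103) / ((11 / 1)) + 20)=2607309372690 / 26098227031513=0.10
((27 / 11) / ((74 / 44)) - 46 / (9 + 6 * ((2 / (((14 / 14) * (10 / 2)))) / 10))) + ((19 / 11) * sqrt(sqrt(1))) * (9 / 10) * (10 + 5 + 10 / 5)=1957979 / 85470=22.91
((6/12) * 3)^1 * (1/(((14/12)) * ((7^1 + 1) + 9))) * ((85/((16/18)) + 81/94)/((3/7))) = 108837/6392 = 17.03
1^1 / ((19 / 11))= 11 / 19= 0.58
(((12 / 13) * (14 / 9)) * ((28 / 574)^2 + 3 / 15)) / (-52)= -7938 / 1420445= -0.01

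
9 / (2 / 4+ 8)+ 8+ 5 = 239 / 17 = 14.06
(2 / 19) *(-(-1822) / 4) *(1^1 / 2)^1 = 911 / 38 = 23.97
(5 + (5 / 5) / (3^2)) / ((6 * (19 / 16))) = 368 / 513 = 0.72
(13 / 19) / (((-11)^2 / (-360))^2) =1684800 / 278179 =6.06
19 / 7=2.71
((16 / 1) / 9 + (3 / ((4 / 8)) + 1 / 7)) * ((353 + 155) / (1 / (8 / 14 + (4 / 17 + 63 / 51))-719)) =-3422142 / 611093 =-5.60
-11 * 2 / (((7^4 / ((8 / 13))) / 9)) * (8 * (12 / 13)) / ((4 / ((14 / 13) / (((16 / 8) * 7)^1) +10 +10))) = -9922176 / 5274997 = -1.88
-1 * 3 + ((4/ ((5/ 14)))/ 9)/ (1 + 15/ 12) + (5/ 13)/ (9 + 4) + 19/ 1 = 1135001/ 68445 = 16.58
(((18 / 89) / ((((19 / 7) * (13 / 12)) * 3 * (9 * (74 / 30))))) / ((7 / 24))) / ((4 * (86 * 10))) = 36 / 34974953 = 0.00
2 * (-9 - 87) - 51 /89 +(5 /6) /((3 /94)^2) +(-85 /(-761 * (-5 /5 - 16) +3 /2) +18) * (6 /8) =39738937825 /62182431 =639.07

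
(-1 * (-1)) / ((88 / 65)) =65 / 88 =0.74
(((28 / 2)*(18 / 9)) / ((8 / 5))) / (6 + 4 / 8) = 2.69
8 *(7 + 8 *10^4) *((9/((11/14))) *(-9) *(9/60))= -544367628/55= -9897593.24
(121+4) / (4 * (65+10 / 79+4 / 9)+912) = 88875 / 834916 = 0.11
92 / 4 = 23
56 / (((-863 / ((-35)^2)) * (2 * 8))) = -8575 / 1726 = -4.97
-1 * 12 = -12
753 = 753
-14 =-14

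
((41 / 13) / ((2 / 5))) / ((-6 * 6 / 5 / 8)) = -1025 / 117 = -8.76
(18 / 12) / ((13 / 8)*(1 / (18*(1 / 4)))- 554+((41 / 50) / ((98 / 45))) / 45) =-33075 / 12207553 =-0.00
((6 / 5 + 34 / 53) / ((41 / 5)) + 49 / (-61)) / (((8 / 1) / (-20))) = 383545 / 265106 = 1.45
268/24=67/6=11.17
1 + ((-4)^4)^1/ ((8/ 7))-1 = 224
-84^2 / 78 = -90.46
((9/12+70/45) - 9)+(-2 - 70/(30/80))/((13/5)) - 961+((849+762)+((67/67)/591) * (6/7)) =368341489/645372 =570.74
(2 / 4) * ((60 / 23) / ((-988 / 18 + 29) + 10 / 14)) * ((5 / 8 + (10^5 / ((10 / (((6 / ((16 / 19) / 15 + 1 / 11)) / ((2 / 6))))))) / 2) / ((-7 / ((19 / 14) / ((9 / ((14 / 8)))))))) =643302656925 / 538123456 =1195.46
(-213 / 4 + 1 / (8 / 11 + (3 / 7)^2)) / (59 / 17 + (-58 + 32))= 1741259 / 752212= 2.31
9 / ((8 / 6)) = 27 / 4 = 6.75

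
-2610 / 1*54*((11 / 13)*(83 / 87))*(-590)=872645400 / 13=67126569.23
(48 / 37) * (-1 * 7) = -336 / 37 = -9.08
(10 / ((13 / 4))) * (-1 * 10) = -400 / 13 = -30.77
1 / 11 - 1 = -10 / 11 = -0.91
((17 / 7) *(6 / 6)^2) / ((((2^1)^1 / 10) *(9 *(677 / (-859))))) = -73015 / 42651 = -1.71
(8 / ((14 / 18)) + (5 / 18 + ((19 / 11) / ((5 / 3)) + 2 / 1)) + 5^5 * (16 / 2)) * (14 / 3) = 173344247 / 1485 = 116730.13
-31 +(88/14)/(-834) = -90511/2919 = -31.01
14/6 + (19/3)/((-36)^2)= 9091/3888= 2.34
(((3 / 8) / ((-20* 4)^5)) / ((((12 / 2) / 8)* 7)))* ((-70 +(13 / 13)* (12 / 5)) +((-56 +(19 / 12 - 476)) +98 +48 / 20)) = 29857 / 2752512000000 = 0.00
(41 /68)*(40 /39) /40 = 41 /2652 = 0.02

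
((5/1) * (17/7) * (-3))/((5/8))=-58.29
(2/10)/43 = 1/215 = 0.00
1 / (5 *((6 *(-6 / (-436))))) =109 / 45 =2.42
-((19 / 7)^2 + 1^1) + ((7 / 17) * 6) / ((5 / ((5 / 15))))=-34164 / 4165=-8.20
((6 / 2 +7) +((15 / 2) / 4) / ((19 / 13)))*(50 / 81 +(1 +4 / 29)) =19.80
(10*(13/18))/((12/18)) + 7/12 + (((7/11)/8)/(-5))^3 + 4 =15.42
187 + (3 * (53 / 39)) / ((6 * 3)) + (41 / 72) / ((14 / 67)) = 829709 / 4368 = 189.95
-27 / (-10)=27 / 10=2.70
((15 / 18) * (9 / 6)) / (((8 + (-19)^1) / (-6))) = 15 / 22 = 0.68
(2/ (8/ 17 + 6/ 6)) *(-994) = -33796/ 25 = -1351.84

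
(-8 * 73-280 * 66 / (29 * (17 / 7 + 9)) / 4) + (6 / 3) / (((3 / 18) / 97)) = 65663 / 116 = 566.06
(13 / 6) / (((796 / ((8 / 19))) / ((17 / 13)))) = 17 / 11343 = 0.00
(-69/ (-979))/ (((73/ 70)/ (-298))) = -20.14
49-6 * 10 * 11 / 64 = 619 / 16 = 38.69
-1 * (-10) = 10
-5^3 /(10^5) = -1 /800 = -0.00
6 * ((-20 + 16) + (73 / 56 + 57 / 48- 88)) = -30075 / 56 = -537.05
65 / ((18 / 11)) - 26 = 13.72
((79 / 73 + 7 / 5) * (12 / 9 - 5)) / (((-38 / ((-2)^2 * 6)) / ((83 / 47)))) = 3308712 / 325945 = 10.15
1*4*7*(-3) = -84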